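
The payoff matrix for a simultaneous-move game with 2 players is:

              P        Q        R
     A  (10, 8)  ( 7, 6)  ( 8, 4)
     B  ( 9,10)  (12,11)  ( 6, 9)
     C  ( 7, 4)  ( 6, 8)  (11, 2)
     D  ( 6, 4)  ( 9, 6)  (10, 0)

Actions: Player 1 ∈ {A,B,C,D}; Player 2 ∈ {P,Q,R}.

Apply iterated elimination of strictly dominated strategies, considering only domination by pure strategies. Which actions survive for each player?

P2 drop R (P beats it: A:8>4 B:10>9 C:4>2 D:4>0)
P1 drop C (A beats it: P:10>7 Q:7>6)
P1 drop D (B beats it: P:9>6 Q:12>9)
P1→{A,B} P2→{P,Q}

Survivors P1:{A,B} P2:{P,Q}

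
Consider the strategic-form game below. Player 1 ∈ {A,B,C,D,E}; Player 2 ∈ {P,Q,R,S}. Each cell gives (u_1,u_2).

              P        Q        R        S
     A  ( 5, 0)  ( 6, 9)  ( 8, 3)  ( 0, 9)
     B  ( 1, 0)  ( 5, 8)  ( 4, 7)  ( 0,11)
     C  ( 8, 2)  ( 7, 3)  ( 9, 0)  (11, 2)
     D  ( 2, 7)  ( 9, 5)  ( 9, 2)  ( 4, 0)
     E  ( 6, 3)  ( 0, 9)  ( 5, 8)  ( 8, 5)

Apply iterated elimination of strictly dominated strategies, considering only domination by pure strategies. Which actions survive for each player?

P1 drop A (C beats it: P:8>5 Q:7>6 R:9>8 S:11>0)
P1 drop B (C beats it: P:8>1 Q:7>5 R:9>4 S:11>0)
P1 drop E (C beats it: P:8>6 Q:7>0 R:9>5 S:11>8)
P2 drop R (P beats it: C:2>0 D:7>2)
P2 drop S (Q beats it: C:3>2 D:5>0)
P1→{C,D} P2→{P,Q}

IESDS → P1:{C,D} P2:{P,Q}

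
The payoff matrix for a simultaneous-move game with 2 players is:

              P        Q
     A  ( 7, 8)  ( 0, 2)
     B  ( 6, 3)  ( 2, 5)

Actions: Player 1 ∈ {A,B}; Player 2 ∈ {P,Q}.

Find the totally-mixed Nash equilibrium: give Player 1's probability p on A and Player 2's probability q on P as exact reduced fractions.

(p,q) = (1/4, 2/3)

P1 indiff ⇒ q·7+(1-q)·0 = q·6+(1-q)·2 ⇒ q(1) = (1-q)(2) ⇒ q = 2/3
P2 indiff ⇒ p·8+(1-p)·3 = p·2+(1-p)·5 ⇒ p(6) = (1-p)(2) ⇒ p = 1/4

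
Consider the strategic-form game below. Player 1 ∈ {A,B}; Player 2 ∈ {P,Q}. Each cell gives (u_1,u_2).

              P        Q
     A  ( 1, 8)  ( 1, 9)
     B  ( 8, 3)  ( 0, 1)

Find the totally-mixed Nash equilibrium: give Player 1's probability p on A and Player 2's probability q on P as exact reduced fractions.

P1 indiff ⇒ q·1+(1-q)·1 = q·8+(1-q)·0 ⇒ q(-7) = (1-q)(-1) ⇒ q = 1/8
P2 indiff ⇒ p·8+(1-p)·3 = p·9+(1-p)·1 ⇒ p(-1) = (1-p)(-2) ⇒ p = 2/3

(p,q) = (2/3, 1/8)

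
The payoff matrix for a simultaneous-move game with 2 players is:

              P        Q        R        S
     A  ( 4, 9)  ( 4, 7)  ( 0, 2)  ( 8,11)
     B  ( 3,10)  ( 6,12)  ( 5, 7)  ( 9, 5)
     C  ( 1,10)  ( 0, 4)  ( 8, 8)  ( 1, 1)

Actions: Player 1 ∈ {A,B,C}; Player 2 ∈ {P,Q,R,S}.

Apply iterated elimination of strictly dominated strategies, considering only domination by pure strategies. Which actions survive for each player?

P2 drop R (P beats it: A:9>2 B:10>7 C:10>8)
P1 drop C (A beats it: P:4>1 Q:4>0 S:8>1)
P1→{A,B} P2→{P,Q,S}

Remaining: P1:{A,B} P2:{P,Q,S}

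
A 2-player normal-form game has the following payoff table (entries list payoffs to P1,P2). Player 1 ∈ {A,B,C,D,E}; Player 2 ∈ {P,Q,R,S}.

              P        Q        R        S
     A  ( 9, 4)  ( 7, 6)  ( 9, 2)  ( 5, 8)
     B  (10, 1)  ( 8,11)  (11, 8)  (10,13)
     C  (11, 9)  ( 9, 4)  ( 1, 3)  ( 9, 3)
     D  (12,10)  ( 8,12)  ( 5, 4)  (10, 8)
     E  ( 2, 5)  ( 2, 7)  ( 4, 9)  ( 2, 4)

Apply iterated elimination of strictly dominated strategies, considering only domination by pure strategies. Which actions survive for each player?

P1 drop A (B beats it: P:10>9 Q:8>7 R:11>9 S:10>5)
P1 drop E (B beats it: P:10>2 Q:8>2 R:11>4 S:10>2)
P2 drop R (Q beats it: B:11>8 C:4>3 D:12>4)
P1→{B,C,D} P2→{P,Q,S}

Survivors P1:{B,C,D} P2:{P,Q,S}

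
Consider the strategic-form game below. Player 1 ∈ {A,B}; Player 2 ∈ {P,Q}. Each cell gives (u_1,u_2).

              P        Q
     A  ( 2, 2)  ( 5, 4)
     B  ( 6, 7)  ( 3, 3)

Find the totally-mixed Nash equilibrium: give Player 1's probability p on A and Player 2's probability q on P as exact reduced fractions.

(p,q) = (2/3, 1/3)

P1 indiff ⇒ q·2+(1-q)·5 = q·6+(1-q)·3 ⇒ q(-4) = (1-q)(-2) ⇒ q = 1/3
P2 indiff ⇒ p·2+(1-p)·7 = p·4+(1-p)·3 ⇒ p(-2) = (1-p)(-4) ⇒ p = 2/3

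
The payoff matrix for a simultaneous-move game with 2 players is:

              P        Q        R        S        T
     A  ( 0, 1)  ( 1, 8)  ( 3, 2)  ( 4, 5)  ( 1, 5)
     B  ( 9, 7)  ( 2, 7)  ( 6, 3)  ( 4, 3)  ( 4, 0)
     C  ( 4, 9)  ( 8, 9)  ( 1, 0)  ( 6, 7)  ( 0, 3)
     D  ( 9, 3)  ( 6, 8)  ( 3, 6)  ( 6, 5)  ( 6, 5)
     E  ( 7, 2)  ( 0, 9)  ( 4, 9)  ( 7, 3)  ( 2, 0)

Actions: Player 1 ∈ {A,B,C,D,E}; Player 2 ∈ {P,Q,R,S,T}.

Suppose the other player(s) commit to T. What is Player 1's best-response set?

argmax u_1 = {D}

u_1(A vs T) = 1
u_1(B vs T) = 4
u_1(C vs T) = 0
u_1(D vs T) = 6
u_1(E vs T) = 2
max payoff 6 at {D}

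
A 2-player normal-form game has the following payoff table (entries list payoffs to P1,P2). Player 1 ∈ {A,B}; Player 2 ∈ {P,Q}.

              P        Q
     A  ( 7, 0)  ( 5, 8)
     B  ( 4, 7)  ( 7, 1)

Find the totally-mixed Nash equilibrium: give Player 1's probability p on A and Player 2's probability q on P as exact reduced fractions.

P1 indiff ⇒ q·7+(1-q)·5 = q·4+(1-q)·7 ⇒ q(3) = (1-q)(2) ⇒ q = 2/5
P2 indiff ⇒ p·0+(1-p)·7 = p·8+(1-p)·1 ⇒ p(-8) = (1-p)(-6) ⇒ p = 3/7

P1 mixes 3/7 on A; P2 mixes 2/5 on P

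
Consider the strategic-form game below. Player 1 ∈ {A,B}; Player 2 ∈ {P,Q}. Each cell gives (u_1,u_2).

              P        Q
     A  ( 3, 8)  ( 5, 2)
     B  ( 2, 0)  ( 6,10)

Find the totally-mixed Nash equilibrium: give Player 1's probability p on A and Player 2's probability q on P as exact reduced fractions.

p=5/8, q=1/2

P1 indiff ⇒ q·3+(1-q)·5 = q·2+(1-q)·6 ⇒ q(1) = (1-q)(1) ⇒ q = 1/2
P2 indiff ⇒ p·8+(1-p)·0 = p·2+(1-p)·10 ⇒ p(6) = (1-p)(10) ⇒ p = 5/8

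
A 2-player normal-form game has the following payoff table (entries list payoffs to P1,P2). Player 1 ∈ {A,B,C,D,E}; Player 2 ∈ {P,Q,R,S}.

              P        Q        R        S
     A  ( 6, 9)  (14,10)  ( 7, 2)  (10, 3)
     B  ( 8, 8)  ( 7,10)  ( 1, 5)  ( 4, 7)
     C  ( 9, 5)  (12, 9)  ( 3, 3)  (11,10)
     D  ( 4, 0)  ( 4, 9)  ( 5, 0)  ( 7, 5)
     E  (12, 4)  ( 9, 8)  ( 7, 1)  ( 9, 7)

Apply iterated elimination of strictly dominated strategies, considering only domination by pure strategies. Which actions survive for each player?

P1 drop B (C beats it: P:9>8 Q:12>7 R:3>1 S:11>4)
P1 drop D (A beats it: P:6>4 Q:14>4 R:7>5 S:10>7)
P2 drop P (Q beats it: A:10>9 C:9>5 E:8>4)
P2 drop R (Q beats it: A:10>2 C:9>3 E:8>1)
P1 drop E (A beats it: Q:14>9 S:10>9)
P1→{A,C} P2→{Q,S}

IESDS → P1:{A,C} P2:{Q,S}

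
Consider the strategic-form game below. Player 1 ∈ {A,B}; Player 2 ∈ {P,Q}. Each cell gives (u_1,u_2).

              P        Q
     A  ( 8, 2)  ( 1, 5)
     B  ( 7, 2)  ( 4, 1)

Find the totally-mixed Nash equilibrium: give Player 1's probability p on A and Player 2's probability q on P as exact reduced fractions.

p=1/4, q=3/4

P1 indiff ⇒ q·8+(1-q)·1 = q·7+(1-q)·4 ⇒ q(1) = (1-q)(3) ⇒ q = 3/4
P2 indiff ⇒ p·2+(1-p)·2 = p·5+(1-p)·1 ⇒ p(-3) = (1-p)(-1) ⇒ p = 1/4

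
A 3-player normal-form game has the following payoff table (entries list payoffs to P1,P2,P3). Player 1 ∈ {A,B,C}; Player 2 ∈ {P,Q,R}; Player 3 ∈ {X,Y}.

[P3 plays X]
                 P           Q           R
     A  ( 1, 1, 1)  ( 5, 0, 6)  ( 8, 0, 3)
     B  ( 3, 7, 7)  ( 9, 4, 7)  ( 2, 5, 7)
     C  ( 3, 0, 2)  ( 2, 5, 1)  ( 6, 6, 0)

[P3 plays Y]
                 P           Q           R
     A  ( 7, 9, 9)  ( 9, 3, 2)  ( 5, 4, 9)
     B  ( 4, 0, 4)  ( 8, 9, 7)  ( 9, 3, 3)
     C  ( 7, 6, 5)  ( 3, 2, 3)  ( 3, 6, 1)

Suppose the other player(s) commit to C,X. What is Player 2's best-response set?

u_2(P vs C,X) = 0
u_2(Q vs C,X) = 5
u_2(R vs C,X) = 6
max payoff 6 at {R}

P2 best: {R}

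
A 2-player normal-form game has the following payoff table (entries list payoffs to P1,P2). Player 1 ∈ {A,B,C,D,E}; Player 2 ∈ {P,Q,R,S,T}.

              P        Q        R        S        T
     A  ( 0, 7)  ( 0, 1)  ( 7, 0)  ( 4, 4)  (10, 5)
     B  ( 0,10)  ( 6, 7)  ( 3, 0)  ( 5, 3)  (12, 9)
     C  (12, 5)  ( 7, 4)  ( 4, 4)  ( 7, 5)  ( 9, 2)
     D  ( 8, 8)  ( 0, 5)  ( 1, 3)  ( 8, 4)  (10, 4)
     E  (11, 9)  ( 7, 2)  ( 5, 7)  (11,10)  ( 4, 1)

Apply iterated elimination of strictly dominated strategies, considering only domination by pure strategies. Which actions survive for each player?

Survivors P1:{C,E} P2:{P,S}

P2 drop Q (P beats it: A:7>1 B:10>7 C:5>4 D:8>5 E:9>2)
P2 drop R (P beats it: A:7>0 B:10>0 C:5>4 D:8>3 E:9>7)
P2 drop T (P beats it: A:7>5 B:10>9 C:5>2 D:8>4 E:9>1)
P1 drop A (C beats it: P:12>0 S:7>4)
P1 drop B (C beats it: P:12>0 S:7>5)
P1 drop D (E beats it: P:11>8 S:11>8)
P1→{C,E} P2→{P,S}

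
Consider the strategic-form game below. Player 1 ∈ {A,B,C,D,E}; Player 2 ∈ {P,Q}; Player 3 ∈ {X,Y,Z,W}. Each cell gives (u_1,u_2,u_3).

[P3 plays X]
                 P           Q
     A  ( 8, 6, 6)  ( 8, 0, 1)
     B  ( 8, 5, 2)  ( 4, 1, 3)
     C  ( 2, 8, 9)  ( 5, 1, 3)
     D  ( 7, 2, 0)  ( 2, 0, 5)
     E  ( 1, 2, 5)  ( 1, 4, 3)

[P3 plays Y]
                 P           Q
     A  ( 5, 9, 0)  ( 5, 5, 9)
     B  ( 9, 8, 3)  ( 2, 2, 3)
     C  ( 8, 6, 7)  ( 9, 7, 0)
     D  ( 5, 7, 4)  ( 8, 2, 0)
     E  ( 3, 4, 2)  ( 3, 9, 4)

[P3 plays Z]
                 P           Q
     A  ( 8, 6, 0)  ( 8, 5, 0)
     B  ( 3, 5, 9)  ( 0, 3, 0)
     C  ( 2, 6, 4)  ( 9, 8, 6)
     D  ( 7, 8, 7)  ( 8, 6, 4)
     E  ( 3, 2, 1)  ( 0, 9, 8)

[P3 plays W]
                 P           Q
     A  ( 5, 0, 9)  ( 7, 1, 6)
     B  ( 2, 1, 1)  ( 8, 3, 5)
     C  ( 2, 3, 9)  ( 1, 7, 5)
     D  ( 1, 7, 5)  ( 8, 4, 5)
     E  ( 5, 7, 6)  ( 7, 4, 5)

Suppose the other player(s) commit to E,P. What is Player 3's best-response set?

u_3(X vs E,P) = 5
u_3(Y vs E,P) = 2
u_3(Z vs E,P) = 1
u_3(W vs E,P) = 6
max payoff 6 at {W}

P3 best: {W}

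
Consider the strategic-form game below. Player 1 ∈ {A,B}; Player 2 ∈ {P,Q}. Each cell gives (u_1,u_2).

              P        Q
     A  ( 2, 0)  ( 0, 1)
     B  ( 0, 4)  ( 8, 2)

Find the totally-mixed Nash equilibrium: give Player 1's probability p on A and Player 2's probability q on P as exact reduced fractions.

P1 indiff ⇒ q·2+(1-q)·0 = q·0+(1-q)·8 ⇒ q(2) = (1-q)(8) ⇒ q = 4/5
P2 indiff ⇒ p·0+(1-p)·4 = p·1+(1-p)·2 ⇒ p(-1) = (1-p)(-2) ⇒ p = 2/3

(p,q) = (2/3, 4/5)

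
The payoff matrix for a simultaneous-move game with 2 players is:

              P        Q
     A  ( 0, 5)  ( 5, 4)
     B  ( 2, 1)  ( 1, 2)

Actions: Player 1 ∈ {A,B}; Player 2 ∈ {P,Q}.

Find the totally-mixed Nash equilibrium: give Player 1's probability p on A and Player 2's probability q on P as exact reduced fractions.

P1 mixes 1/2 on A; P2 mixes 2/3 on P

P1 indiff ⇒ q·0+(1-q)·5 = q·2+(1-q)·1 ⇒ q(-2) = (1-q)(-4) ⇒ q = 2/3
P2 indiff ⇒ p·5+(1-p)·1 = p·4+(1-p)·2 ⇒ p(1) = (1-p)(1) ⇒ p = 1/2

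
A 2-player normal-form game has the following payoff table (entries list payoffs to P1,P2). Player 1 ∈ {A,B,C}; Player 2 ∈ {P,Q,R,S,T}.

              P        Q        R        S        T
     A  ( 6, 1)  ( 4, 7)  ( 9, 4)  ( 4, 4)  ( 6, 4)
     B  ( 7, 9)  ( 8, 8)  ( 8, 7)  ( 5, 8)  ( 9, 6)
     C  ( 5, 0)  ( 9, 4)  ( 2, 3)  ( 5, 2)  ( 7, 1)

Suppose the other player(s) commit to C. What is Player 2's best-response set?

BR_2 = {Q}

u_2(P vs C) = 0
u_2(Q vs C) = 4
u_2(R vs C) = 3
u_2(S vs C) = 2
u_2(T vs C) = 1
max payoff 4 at {Q}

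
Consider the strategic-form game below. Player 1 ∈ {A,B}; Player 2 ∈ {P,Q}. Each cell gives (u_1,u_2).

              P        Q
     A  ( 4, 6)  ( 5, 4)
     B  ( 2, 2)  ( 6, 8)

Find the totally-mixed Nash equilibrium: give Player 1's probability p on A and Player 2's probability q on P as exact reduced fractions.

P1 indiff ⇒ q·4+(1-q)·5 = q·2+(1-q)·6 ⇒ q(2) = (1-q)(1) ⇒ q = 1/3
P2 indiff ⇒ p·6+(1-p)·2 = p·4+(1-p)·8 ⇒ p(2) = (1-p)(6) ⇒ p = 3/4

p=3/4, q=1/3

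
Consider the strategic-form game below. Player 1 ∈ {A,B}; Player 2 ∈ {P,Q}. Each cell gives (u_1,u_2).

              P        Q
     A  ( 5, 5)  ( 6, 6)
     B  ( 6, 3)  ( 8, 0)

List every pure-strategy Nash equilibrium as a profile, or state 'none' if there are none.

(A,P): not NE [P1→B gives 6>5; P2→Q gives 6>5]
(A,Q): not NE [P1→B gives 8>6]
(B,P): NE
(B,Q): not NE [P2→P gives 3>0]

Nash profiles: (B,P)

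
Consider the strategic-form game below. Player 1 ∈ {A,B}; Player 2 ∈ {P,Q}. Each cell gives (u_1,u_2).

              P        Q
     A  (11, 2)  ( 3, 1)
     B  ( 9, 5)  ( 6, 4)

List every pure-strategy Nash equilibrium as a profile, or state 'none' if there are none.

(A,P): NE
(A,Q): not NE [P1→B gives 6>3; P2→P gives 2>1]
(B,P): not NE [P1→A gives 11>9]
(B,Q): not NE [P2→P gives 5>4]

NE set: (A,P)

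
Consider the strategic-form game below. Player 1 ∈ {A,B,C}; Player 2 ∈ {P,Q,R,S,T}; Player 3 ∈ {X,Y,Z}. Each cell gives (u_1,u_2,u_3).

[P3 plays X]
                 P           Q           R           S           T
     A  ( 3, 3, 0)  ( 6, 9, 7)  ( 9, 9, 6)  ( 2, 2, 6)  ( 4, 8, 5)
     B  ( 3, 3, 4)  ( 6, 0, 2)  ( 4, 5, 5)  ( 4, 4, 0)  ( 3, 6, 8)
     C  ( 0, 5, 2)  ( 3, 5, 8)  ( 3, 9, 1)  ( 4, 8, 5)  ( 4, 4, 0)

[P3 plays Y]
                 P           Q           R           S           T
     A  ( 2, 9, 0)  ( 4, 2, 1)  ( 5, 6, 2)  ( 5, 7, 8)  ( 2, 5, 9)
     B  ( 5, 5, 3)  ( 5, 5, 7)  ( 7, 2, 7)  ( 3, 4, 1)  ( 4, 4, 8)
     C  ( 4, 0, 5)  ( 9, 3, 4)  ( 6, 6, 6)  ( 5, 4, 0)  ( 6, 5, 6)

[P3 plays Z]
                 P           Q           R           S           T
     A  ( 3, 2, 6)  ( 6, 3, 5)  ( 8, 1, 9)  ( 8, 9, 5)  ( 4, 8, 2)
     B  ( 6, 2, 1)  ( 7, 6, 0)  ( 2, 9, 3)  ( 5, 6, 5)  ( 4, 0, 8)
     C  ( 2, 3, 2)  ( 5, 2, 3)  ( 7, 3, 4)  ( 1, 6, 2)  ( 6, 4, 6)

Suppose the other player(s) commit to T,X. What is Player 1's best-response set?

argmax u_1 = {A,C}

u_1(A vs T,X) = 4
u_1(B vs T,X) = 3
u_1(C vs T,X) = 4
max payoff 4 at {A,C}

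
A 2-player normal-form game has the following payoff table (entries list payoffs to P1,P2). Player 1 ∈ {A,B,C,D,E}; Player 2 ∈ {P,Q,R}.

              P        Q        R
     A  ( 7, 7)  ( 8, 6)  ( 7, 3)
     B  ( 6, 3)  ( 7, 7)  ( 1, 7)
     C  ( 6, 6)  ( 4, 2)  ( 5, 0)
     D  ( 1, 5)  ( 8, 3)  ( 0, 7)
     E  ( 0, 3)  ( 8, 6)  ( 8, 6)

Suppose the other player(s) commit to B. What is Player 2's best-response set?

BR_2 = {Q,R}

u_2(P vs B) = 3
u_2(Q vs B) = 7
u_2(R vs B) = 7
max payoff 7 at {Q,R}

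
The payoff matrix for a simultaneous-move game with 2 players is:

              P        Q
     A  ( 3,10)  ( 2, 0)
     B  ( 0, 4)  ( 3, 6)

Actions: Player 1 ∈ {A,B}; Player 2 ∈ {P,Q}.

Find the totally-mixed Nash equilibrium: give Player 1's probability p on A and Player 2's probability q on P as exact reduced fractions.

P1 mixes 1/6 on A; P2 mixes 1/4 on P

P1 indiff ⇒ q·3+(1-q)·2 = q·0+(1-q)·3 ⇒ q(3) = (1-q)(1) ⇒ q = 1/4
P2 indiff ⇒ p·10+(1-p)·4 = p·0+(1-p)·6 ⇒ p(10) = (1-p)(2) ⇒ p = 1/6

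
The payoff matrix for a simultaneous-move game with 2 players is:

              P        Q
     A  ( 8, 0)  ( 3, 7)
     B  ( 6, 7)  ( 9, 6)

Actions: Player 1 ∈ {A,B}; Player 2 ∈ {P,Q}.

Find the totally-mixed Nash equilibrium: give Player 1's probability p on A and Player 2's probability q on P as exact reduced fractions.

p=1/8, q=3/4

P1 indiff ⇒ q·8+(1-q)·3 = q·6+(1-q)·9 ⇒ q(2) = (1-q)(6) ⇒ q = 3/4
P2 indiff ⇒ p·0+(1-p)·7 = p·7+(1-p)·6 ⇒ p(-7) = (1-p)(-1) ⇒ p = 1/8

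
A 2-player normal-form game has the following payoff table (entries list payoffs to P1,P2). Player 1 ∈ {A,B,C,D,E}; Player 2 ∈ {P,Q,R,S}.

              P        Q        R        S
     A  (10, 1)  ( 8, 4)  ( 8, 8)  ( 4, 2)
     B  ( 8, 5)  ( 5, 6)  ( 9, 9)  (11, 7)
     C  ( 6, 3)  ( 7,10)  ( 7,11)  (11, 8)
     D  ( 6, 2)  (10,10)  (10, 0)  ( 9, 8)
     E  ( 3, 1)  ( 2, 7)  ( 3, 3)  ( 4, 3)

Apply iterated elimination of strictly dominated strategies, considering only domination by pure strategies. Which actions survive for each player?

IESDS → P1:{B,C,D} P2:{Q,R,S}

P1 drop E (B beats it: P:8>3 Q:5>2 R:9>3 S:11>4)
P2 drop P (Q beats it: A:4>1 B:6>5 C:10>3 D:10>2)
P1 drop A (D beats it: Q:10>8 R:10>8 S:9>4)
P1→{B,C,D} P2→{Q,R,S}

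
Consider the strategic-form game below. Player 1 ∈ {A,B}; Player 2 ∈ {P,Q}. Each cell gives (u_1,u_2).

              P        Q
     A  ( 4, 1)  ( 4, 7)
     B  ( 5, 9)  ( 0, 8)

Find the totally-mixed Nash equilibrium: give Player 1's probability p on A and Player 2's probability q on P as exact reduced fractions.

P1 mixes 1/7 on A; P2 mixes 4/5 on P

P1 indiff ⇒ q·4+(1-q)·4 = q·5+(1-q)·0 ⇒ q(-1) = (1-q)(-4) ⇒ q = 4/5
P2 indiff ⇒ p·1+(1-p)·9 = p·7+(1-p)·8 ⇒ p(-6) = (1-p)(-1) ⇒ p = 1/7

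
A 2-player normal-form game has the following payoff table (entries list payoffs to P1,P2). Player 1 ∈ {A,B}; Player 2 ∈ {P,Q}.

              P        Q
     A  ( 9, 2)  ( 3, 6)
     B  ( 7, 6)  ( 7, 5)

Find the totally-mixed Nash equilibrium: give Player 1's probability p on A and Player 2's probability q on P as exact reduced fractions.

P1 indiff ⇒ q·9+(1-q)·3 = q·7+(1-q)·7 ⇒ q(2) = (1-q)(4) ⇒ q = 2/3
P2 indiff ⇒ p·2+(1-p)·6 = p·6+(1-p)·5 ⇒ p(-4) = (1-p)(-1) ⇒ p = 1/5

(p,q) = (1/5, 2/3)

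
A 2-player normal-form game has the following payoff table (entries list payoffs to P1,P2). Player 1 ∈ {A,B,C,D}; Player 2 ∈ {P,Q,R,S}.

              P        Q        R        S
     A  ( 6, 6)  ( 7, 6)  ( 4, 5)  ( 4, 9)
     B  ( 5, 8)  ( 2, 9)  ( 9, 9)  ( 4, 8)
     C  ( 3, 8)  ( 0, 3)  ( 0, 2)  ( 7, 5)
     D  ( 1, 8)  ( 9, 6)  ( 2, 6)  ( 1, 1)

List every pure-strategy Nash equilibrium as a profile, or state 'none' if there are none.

PSNE = {(B,R)}

(A,P): not NE [P2→S gives 9>6]
(A,Q): not NE [P1→D gives 9>7; P2→S gives 9>6]
(A,R): not NE [P1→B gives 9>4; P2→S gives 9>5]
(A,S): not NE [P1→C gives 7>4]
(B,P): not NE [P1→A gives 6>5; P2→R gives 9>8]
(B,Q): not NE [P1→D gives 9>2]
(B,R): NE
(B,S): not NE [P1→C gives 7>4; P2→R gives 9>8]
(C,P): not NE [P1→A gives 6>3]
(C,Q): not NE [P1→D gives 9>0; P2→P gives 8>3]
(C,R): not NE [P1→B gives 9>0; P2→P gives 8>2]
(C,S): not NE [P2→P gives 8>5]
(D,P): not NE [P1→A gives 6>1]
(D,Q): not NE [P2→P gives 8>6]
(D,R): not NE [P1→B gives 9>2; P2→P gives 8>6]
(D,S): not NE [P1→C gives 7>1; P2→P gives 8>1]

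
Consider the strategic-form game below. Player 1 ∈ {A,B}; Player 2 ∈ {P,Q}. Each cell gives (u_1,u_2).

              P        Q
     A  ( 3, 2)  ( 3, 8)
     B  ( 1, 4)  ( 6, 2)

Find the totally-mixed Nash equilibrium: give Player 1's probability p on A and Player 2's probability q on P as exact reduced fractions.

P1 indiff ⇒ q·3+(1-q)·3 = q·1+(1-q)·6 ⇒ q(2) = (1-q)(3) ⇒ q = 3/5
P2 indiff ⇒ p·2+(1-p)·4 = p·8+(1-p)·2 ⇒ p(-6) = (1-p)(-2) ⇒ p = 1/4

(p,q) = (1/4, 3/5)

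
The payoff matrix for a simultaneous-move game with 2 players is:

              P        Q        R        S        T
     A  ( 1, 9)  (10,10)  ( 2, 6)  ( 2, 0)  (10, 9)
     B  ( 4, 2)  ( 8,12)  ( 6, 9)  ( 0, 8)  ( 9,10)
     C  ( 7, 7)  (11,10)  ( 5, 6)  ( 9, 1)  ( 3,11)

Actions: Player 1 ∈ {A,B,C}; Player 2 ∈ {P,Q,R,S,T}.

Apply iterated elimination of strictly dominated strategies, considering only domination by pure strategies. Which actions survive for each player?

IESDS → P1:{A,C} P2:{Q,T}

P2 drop P (Q beats it: A:10>9 B:12>2 C:10>7)
P2 drop R (Q beats it: A:10>6 B:12>9 C:10>6)
P1 drop B (A beats it: Q:10>8 S:2>0 T:10>9)
P2 drop S (Q beats it: A:10>0 C:10>1)
P1→{A,C} P2→{Q,T}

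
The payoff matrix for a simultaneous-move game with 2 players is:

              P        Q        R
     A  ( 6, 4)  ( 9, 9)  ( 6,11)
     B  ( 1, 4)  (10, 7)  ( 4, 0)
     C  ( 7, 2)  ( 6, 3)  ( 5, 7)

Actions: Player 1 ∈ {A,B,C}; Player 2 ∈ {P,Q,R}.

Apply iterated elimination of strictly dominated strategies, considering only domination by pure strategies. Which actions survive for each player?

Survivors P1:{A,B} P2:{Q,R}

P2 drop P (Q beats it: A:9>4 B:7>4 C:3>2)
P1 drop C (A beats it: Q:9>6 R:6>5)
P1→{A,B} P2→{Q,R}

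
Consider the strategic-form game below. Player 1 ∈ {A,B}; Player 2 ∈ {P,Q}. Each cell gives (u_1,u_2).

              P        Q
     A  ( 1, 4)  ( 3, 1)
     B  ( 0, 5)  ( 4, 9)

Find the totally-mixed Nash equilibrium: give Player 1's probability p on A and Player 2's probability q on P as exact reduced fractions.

(p,q) = (4/7, 1/2)

P1 indiff ⇒ q·1+(1-q)·3 = q·0+(1-q)·4 ⇒ q(1) = (1-q)(1) ⇒ q = 1/2
P2 indiff ⇒ p·4+(1-p)·5 = p·1+(1-p)·9 ⇒ p(3) = (1-p)(4) ⇒ p = 4/7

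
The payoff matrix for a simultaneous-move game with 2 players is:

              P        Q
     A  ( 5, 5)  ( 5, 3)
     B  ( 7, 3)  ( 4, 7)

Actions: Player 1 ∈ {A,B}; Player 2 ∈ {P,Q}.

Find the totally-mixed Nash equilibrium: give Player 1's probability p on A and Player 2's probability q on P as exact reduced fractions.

P1 indiff ⇒ q·5+(1-q)·5 = q·7+(1-q)·4 ⇒ q(-2) = (1-q)(-1) ⇒ q = 1/3
P2 indiff ⇒ p·5+(1-p)·3 = p·3+(1-p)·7 ⇒ p(2) = (1-p)(4) ⇒ p = 2/3

(p,q) = (2/3, 1/3)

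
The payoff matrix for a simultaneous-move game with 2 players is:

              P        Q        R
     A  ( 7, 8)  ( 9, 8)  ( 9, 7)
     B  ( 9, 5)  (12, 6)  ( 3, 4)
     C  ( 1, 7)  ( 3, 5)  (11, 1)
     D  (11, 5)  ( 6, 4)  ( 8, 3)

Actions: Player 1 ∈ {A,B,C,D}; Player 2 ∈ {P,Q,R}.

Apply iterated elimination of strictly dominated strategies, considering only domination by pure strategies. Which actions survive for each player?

IESDS → P1:{B,D} P2:{P,Q}

P2 drop R (P beats it: A:8>7 B:5>4 C:7>1 D:5>3)
P1 drop A (B beats it: P:9>7 Q:12>9)
P1 drop C (B beats it: P:9>1 Q:12>3)
P1→{B,D} P2→{P,Q}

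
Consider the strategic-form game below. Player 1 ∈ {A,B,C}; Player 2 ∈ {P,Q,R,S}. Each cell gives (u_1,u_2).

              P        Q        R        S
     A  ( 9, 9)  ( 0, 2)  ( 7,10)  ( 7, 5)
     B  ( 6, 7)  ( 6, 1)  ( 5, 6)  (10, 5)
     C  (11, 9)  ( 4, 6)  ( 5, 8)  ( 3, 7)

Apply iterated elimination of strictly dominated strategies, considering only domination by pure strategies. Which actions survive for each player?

Remaining: P1:{A,C} P2:{P,R}

P2 drop Q (P beats it: A:9>2 B:7>1 C:9>6)
P2 drop S (P beats it: A:9>5 B:7>5 C:9>7)
P1 drop B (A beats it: P:9>6 R:7>5)
P1→{A,C} P2→{P,R}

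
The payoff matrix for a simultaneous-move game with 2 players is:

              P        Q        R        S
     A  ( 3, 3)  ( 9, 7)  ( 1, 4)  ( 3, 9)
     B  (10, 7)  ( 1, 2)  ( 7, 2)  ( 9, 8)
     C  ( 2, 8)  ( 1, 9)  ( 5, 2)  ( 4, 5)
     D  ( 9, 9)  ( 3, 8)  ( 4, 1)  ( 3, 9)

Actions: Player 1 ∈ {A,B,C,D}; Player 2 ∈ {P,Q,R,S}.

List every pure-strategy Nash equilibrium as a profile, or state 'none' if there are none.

PSNE = {(B,S)}

(A,P): not NE [P1→B gives 10>3; P2→S gives 9>3]
(A,Q): not NE [P2→S gives 9>7]
(A,R): not NE [P1→B gives 7>1; P2→S gives 9>4]
(A,S): not NE [P1→B gives 9>3]
(B,P): not NE [P2→S gives 8>7]
(B,Q): not NE [P1→A gives 9>1; P2→S gives 8>2]
(B,R): not NE [P2→S gives 8>2]
(B,S): NE
(C,P): not NE [P1→B gives 10>2; P2→Q gives 9>8]
(C,Q): not NE [P1→A gives 9>1]
(C,R): not NE [P1→B gives 7>5; P2→Q gives 9>2]
(C,S): not NE [P1→B gives 9>4; P2→Q gives 9>5]
(D,P): not NE [P1→B gives 10>9]
(D,Q): not NE [P1→A gives 9>3; P2→S gives 9>8]
(D,R): not NE [P1→B gives 7>4; P2→S gives 9>1]
(D,S): not NE [P1→B gives 9>3]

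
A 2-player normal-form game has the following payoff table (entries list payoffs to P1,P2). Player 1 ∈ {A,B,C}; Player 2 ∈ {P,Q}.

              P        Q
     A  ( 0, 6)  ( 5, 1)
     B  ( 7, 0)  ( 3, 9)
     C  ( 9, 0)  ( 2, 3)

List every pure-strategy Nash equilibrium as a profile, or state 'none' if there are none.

(A,P): not NE [P1→C gives 9>0]
(A,Q): not NE [P2→P gives 6>1]
(B,P): not NE [P1→C gives 9>7; P2→Q gives 9>0]
(B,Q): not NE [P1→A gives 5>3]
(C,P): not NE [P2→Q gives 3>0]
(C,Q): not NE [P1→A gives 5>2]

No pure NE.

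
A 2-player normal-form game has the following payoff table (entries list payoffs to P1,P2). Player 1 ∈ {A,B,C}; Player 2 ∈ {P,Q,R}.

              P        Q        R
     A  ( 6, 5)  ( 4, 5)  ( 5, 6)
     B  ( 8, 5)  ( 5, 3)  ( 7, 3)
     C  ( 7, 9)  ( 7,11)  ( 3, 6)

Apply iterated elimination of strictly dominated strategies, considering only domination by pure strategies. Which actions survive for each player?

Survivors P1:{B,C} P2:{P,Q}

P1 drop A (B beats it: P:8>6 Q:5>4 R:7>5)
P2 drop R (P beats it: B:5>3 C:9>6)
P1→{B,C} P2→{P,Q}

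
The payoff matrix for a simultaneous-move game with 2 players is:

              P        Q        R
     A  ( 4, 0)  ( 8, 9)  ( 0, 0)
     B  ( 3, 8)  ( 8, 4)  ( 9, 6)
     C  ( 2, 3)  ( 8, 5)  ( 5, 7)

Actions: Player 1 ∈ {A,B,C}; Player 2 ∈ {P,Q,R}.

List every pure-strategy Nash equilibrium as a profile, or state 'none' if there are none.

(A,P): not NE [P2→Q gives 9>0]
(A,Q): NE
(A,R): not NE [P1→B gives 9>0; P2→Q gives 9>0]
(B,P): not NE [P1→A gives 4>3]
(B,Q): not NE [P2→P gives 8>4]
(B,R): not NE [P2→P gives 8>6]
(C,P): not NE [P1→A gives 4>2; P2→R gives 7>3]
(C,Q): not NE [P2→R gives 7>5]
(C,R): not NE [P1→B gives 9>5]

Nash profiles: (A,Q)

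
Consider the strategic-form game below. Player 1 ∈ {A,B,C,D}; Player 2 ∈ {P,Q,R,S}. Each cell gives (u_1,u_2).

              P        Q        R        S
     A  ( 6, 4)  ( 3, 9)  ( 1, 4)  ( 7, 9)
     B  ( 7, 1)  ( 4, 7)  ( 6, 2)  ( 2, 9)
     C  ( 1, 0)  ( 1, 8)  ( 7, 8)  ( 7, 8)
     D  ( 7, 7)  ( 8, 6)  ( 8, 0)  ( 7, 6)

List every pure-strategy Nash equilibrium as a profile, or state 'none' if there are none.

NE set: (A,S), (C,S), (D,P)

(A,P): not NE [P1→D gives 7>6; P2→S gives 9>4]
(A,Q): not NE [P1→D gives 8>3]
(A,R): not NE [P1→D gives 8>1; P2→S gives 9>4]
(A,S): NE
(B,P): not NE [P2→S gives 9>1]
(B,Q): not NE [P1→D gives 8>4; P2→S gives 9>7]
(B,R): not NE [P1→D gives 8>6; P2→S gives 9>2]
(B,S): not NE [P1→D gives 7>2]
(C,P): not NE [P1→D gives 7>1; P2→S gives 8>0]
(C,Q): not NE [P1→D gives 8>1]
(C,R): not NE [P1→D gives 8>7]
(C,S): NE
(D,P): NE
(D,Q): not NE [P2→P gives 7>6]
(D,R): not NE [P2→P gives 7>0]
(D,S): not NE [P2→P gives 7>6]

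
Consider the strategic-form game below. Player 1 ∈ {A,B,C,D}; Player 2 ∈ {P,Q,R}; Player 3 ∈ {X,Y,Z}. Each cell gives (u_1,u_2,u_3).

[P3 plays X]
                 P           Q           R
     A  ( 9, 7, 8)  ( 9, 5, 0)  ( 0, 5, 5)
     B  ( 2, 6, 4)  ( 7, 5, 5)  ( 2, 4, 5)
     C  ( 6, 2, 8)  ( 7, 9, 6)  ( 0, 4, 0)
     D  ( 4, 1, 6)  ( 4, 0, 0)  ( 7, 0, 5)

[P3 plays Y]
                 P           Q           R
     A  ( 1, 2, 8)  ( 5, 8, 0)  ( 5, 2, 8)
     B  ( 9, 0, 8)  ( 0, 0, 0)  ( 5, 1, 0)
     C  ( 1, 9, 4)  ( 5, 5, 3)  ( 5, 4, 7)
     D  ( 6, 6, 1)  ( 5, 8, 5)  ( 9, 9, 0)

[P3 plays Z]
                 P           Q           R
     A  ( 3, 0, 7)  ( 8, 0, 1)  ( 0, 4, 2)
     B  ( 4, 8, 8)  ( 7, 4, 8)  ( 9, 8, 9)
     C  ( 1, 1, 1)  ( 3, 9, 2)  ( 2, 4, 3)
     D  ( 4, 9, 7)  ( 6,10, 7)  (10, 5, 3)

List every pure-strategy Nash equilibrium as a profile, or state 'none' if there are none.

NE set: (A,P,X), (B,P,Z)

(A,P,X): NE
(A,P,Y): not NE [P1→B gives 9>1; P2→Q gives 8>2]
(A,P,Z): not NE [P1→D gives 4>3; P2→R gives 4>0; P3→Y gives 8>7]
(A,Q,X): not NE [P2→P gives 7>5; P3→Z gives 1>0]
(A,Q,Y): not NE [P3→Z gives 1>0]
(A,Q,Z): not NE [P2→R gives 4>0]
(A,R,X): not NE [P1→D gives 7>0; P2→P gives 7>5; P3→Y gives 8>5]
(A,R,Y): not NE [P1→D gives 9>5; P2→Q gives 8>2]
(A,R,Z): not NE [P1→D gives 10>0; P3→Y gives 8>2]
(B,P,X): not NE [P1→A gives 9>2; P3→Z gives 8>4]
(B,P,Y): not NE [P2→R gives 1>0]
(B,P,Z): NE
(B,Q,X): not NE [P1→A gives 9>7; P2→P gives 6>5; P3→Z gives 8>5]
(B,Q,Y): not NE [P1→D gives 5>0; P2→R gives 1>0; P3→Z gives 8>0]
(B,Q,Z): not NE [P1→A gives 8>7; P2→R gives 8>4]
(B,R,X): not NE [P1→D gives 7>2; P2→P gives 6>4; P3→Z gives 9>5]
(B,R,Y): not NE [P1→D gives 9>5; P3→Z gives 9>0]
(B,R,Z): not NE [P1→D gives 10>9]
(C,P,X): not NE [P1→A gives 9>6; P2→Q gives 9>2]
(C,P,Y): not NE [P1→B gives 9>1; P3→X gives 8>4]
(C,P,Z): not NE [P1→D gives 4>1; P2→Q gives 9>1; P3→X gives 8>1]
(C,Q,X): not NE [P1→A gives 9>7]
(C,Q,Y): not NE [P2→P gives 9>5; P3→X gives 6>3]
(C,Q,Z): not NE [P1→A gives 8>3; P3→X gives 6>2]
(C,R,X): not NE [P1→D gives 7>0; P2→Q gives 9>4; P3→Y gives 7>0]
(C,R,Y): not NE [P1→D gives 9>5; P2→P gives 9>4]
(C,R,Z): not NE [P1→D gives 10>2; P2→Q gives 9>4; P3→Y gives 7>3]
(D,P,X): not NE [P1→A gives 9>4; P3→Z gives 7>6]
(D,P,Y): not NE [P1→B gives 9>6; P2→R gives 9>6; P3→Z gives 7>1]
(D,P,Z): not NE [P2→Q gives 10>9]
(D,Q,X): not NE [P1→A gives 9>4; P2→P gives 1>0; P3→Z gives 7>0]
(D,Q,Y): not NE [P2→R gives 9>8; P3→Z gives 7>5]
(D,Q,Z): not NE [P1→A gives 8>6]
(D,R,X): not NE [P2→P gives 1>0]
(D,R,Y): not NE [P3→X gives 5>0]
(D,R,Z): not NE [P2→Q gives 10>5; P3→X gives 5>3]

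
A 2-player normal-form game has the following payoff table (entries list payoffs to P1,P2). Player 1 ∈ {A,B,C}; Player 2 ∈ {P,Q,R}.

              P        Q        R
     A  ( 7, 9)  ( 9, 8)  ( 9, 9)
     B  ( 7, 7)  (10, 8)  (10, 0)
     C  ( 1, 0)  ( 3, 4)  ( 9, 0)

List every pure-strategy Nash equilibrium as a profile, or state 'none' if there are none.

Nash profiles: (A,P), (B,Q)

(A,P): NE
(A,Q): not NE [P1→B gives 10>9; P2→R gives 9>8]
(A,R): not NE [P1→B gives 10>9]
(B,P): not NE [P2→Q gives 8>7]
(B,Q): NE
(B,R): not NE [P2→Q gives 8>0]
(C,P): not NE [P1→B gives 7>1; P2→Q gives 4>0]
(C,Q): not NE [P1→B gives 10>3]
(C,R): not NE [P1→B gives 10>9; P2→Q gives 4>0]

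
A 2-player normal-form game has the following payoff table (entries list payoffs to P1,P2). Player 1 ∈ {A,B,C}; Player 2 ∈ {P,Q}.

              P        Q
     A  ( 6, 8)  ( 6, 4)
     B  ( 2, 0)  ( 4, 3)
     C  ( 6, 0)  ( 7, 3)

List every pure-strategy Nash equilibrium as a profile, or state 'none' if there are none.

(A,P): NE
(A,Q): not NE [P1→C gives 7>6; P2→P gives 8>4]
(B,P): not NE [P1→C gives 6>2; P2→Q gives 3>0]
(B,Q): not NE [P1→C gives 7>4]
(C,P): not NE [P2→Q gives 3>0]
(C,Q): NE

Nash profiles: (A,P), (C,Q)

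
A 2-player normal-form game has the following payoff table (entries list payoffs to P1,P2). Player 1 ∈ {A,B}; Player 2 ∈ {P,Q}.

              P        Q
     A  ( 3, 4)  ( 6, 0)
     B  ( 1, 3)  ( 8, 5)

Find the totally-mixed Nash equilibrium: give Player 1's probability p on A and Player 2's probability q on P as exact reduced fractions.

(p,q) = (1/3, 1/2)

P1 indiff ⇒ q·3+(1-q)·6 = q·1+(1-q)·8 ⇒ q(2) = (1-q)(2) ⇒ q = 1/2
P2 indiff ⇒ p·4+(1-p)·3 = p·0+(1-p)·5 ⇒ p(4) = (1-p)(2) ⇒ p = 1/3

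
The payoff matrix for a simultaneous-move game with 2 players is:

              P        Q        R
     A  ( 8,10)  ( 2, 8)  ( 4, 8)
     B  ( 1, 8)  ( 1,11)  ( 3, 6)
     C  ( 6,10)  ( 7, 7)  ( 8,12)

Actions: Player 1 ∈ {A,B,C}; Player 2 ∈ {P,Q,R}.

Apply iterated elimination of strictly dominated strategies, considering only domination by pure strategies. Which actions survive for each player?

Survivors P1:{A,C} P2:{P,R}

P1 drop B (A beats it: P:8>1 Q:2>1 R:4>3)
P2 drop Q (P beats it: A:10>8 C:10>7)
P1→{A,C} P2→{P,R}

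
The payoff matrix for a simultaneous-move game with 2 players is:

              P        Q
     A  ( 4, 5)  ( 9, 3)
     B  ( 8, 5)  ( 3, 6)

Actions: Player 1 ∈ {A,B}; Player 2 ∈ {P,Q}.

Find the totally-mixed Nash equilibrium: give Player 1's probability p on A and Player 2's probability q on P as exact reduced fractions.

P1 indiff ⇒ q·4+(1-q)·9 = q·8+(1-q)·3 ⇒ q(-4) = (1-q)(-6) ⇒ q = 3/5
P2 indiff ⇒ p·5+(1-p)·5 = p·3+(1-p)·6 ⇒ p(2) = (1-p)(1) ⇒ p = 1/3

(p,q) = (1/3, 3/5)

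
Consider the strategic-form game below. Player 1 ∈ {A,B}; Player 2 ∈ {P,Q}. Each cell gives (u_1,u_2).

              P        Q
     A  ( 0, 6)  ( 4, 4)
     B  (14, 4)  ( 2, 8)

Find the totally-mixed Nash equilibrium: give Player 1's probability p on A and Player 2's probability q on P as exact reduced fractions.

(p,q) = (2/3, 1/8)

P1 indiff ⇒ q·0+(1-q)·4 = q·14+(1-q)·2 ⇒ q(-14) = (1-q)(-2) ⇒ q = 1/8
P2 indiff ⇒ p·6+(1-p)·4 = p·4+(1-p)·8 ⇒ p(2) = (1-p)(4) ⇒ p = 2/3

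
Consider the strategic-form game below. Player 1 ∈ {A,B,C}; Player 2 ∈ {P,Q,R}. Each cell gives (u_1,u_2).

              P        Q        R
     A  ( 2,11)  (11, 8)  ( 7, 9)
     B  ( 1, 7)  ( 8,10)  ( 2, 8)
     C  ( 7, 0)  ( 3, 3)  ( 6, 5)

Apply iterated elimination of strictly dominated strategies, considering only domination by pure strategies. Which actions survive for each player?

P1 drop B (A beats it: P:2>1 Q:11>8 R:7>2)
P2 drop Q (R beats it: A:9>8 C:5>3)
P1→{A,C} P2→{P,R}

IESDS → P1:{A,C} P2:{P,R}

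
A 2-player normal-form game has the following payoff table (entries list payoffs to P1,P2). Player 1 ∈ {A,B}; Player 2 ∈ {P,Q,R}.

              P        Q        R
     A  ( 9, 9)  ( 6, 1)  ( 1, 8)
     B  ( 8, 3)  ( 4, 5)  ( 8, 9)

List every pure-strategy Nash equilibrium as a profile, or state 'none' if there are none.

(A,P): NE
(A,Q): not NE [P2→P gives 9>1]
(A,R): not NE [P1→B gives 8>1; P2→P gives 9>8]
(B,P): not NE [P1→A gives 9>8; P2→R gives 9>3]
(B,Q): not NE [P1→A gives 6>4; P2→R gives 9>5]
(B,R): NE

NE set: (A,P), (B,R)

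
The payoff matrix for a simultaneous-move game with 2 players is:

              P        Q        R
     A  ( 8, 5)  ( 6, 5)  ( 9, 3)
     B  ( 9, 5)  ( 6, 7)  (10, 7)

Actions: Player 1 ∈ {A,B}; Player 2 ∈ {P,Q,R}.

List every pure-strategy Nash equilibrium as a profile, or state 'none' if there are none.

PSNE = {(A,Q), (B,Q), (B,R)}

(A,P): not NE [P1→B gives 9>8]
(A,Q): NE
(A,R): not NE [P1→B gives 10>9; P2→Q gives 5>3]
(B,P): not NE [P2→R gives 7>5]
(B,Q): NE
(B,R): NE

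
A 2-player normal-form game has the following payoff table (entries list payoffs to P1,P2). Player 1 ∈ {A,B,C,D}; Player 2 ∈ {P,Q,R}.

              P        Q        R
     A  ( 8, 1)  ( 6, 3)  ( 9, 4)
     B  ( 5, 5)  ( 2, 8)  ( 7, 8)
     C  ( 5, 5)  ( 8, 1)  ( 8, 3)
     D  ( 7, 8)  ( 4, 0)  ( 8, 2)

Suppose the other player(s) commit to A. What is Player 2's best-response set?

u_2(P vs A) = 1
u_2(Q vs A) = 3
u_2(R vs A) = 4
max payoff 4 at {R}

P2 best: {R}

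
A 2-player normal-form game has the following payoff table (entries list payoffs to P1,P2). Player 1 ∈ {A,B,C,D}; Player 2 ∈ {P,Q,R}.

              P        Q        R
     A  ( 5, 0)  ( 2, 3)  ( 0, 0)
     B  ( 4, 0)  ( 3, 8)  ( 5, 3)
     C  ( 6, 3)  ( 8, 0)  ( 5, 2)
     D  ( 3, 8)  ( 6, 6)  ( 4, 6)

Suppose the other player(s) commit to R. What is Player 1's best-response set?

argmax u_1 = {B,C}

u_1(A vs R) = 0
u_1(B vs R) = 5
u_1(C vs R) = 5
u_1(D vs R) = 4
max payoff 5 at {B,C}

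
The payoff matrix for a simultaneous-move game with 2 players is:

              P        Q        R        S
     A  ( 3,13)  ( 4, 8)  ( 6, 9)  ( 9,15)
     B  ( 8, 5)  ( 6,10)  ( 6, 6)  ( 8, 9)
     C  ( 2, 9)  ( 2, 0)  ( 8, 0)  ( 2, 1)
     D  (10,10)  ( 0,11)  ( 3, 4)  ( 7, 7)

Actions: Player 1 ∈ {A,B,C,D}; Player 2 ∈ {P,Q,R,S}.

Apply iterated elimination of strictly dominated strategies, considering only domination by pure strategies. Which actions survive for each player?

Survivors P1:{A,B,D} P2:{P,Q,S}

P2 drop R (S beats it: A:15>9 B:9>6 C:1>0 D:7>4)
P1 drop C (A beats it: P:3>2 Q:4>2 S:9>2)
P1→{A,B,D} P2→{P,Q,S}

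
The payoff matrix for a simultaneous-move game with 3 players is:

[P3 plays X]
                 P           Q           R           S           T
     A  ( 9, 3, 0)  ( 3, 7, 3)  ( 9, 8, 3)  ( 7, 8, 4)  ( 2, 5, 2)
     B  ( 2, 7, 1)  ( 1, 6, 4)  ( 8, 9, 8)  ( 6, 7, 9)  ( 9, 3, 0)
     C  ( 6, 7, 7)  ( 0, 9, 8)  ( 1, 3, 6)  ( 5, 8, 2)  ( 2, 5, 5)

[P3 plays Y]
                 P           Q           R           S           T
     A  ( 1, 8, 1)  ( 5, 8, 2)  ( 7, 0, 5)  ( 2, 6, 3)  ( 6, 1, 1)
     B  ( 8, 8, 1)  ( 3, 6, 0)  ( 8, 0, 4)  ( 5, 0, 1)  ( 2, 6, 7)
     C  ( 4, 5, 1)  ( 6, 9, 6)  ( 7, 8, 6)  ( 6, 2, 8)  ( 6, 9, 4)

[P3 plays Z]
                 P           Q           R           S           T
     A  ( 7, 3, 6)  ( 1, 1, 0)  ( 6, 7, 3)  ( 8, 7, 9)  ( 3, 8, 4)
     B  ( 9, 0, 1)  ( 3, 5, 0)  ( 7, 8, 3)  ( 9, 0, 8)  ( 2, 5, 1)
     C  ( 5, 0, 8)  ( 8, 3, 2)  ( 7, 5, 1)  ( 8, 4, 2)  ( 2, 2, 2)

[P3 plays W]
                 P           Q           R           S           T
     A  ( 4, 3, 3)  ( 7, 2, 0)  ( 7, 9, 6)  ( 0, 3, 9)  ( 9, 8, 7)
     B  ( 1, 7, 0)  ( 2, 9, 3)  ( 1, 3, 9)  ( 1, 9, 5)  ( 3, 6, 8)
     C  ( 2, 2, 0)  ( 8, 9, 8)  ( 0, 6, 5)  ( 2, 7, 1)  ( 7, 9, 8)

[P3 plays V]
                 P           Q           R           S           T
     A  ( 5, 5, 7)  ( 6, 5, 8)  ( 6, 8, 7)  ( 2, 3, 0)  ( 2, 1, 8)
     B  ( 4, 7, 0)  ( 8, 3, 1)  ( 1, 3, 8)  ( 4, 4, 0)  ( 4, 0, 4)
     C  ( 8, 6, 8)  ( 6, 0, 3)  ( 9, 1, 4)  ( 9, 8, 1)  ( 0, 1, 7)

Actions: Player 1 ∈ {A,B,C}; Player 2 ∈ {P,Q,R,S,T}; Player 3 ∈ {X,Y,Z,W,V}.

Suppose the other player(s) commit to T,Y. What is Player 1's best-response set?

u_1(A vs T,Y) = 6
u_1(B vs T,Y) = 2
u_1(C vs T,Y) = 6
max payoff 6 at {A,C}

BR_1 = {A,C}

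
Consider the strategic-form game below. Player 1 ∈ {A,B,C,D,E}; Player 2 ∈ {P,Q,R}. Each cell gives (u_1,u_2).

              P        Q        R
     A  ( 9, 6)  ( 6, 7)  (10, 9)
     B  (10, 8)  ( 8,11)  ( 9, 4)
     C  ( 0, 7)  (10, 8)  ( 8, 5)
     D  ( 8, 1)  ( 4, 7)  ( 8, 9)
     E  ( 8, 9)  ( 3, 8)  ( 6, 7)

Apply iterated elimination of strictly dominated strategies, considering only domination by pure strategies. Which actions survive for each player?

P1 drop D (A beats it: P:9>8 Q:6>4 R:10>8)
P1 drop E (A beats it: P:9>8 Q:6>3 R:10>6)
P2 drop P (Q beats it: A:7>6 B:11>8 C:8>7)
P1→{A,B,C} P2→{Q,R}

Remaining: P1:{A,B,C} P2:{Q,R}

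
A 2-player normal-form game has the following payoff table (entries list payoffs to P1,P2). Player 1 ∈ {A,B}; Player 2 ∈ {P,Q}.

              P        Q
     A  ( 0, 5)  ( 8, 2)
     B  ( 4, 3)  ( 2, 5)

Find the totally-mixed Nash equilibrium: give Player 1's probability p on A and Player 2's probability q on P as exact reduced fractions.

P1 indiff ⇒ q·0+(1-q)·8 = q·4+(1-q)·2 ⇒ q(-4) = (1-q)(-6) ⇒ q = 3/5
P2 indiff ⇒ p·5+(1-p)·3 = p·2+(1-p)·5 ⇒ p(3) = (1-p)(2) ⇒ p = 2/5

(p,q) = (2/5, 3/5)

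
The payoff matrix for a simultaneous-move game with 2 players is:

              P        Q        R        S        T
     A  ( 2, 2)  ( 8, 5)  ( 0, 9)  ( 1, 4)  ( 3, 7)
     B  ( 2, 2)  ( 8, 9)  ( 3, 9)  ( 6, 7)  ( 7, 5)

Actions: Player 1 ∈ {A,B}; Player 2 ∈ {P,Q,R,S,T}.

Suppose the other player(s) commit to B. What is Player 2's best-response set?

P2 best: {Q,R}

u_2(P vs B) = 2
u_2(Q vs B) = 9
u_2(R vs B) = 9
u_2(S vs B) = 7
u_2(T vs B) = 5
max payoff 9 at {Q,R}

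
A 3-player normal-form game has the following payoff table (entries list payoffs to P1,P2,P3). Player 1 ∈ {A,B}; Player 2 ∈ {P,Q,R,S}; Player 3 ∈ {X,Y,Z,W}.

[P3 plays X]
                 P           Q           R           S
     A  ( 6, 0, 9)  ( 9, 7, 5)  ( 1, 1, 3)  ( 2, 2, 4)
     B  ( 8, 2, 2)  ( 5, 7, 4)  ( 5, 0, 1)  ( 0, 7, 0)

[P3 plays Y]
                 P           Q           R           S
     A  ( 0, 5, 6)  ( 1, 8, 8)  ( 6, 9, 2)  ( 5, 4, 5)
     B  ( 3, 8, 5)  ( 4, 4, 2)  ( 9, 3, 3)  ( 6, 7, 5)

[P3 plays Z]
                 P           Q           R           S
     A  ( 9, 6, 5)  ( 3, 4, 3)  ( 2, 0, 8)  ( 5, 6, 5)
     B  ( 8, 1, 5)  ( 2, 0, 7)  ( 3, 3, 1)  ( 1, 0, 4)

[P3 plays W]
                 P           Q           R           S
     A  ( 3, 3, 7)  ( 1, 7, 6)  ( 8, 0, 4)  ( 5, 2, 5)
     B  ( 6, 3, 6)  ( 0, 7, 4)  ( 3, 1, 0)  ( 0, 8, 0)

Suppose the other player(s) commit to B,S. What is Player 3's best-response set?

BR_3 = {Y}

u_3(X vs B,S) = 0
u_3(Y vs B,S) = 5
u_3(Z vs B,S) = 4
u_3(W vs B,S) = 0
max payoff 5 at {Y}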